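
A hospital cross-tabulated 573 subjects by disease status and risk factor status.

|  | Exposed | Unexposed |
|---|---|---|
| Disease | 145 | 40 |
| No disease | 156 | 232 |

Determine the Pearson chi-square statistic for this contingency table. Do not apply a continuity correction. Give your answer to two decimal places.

Row totals: 185, 388. Column totals: 301, 272. Grand total N = 573.
Expected counts (row total × column total / N):
  Disease, Exposed: 185×301/573 = 97.182
  Disease, Unexposed: 185×272/573 = 87.818
  No disease, Exposed: 388×301/573 = 203.818
  No disease, Unexposed: 388×272/573 = 184.182
Contributions (O − E)²/E:
  (145 − 97.182)²/97.182 = 23.5286
  (40 − 87.818)²/87.818 = 26.0375
  (156 − 203.818)²/203.818 = 11.2186
  (232 − 184.182)²/184.182 = 12.4147
χ² = 23.5286 + 26.0375 + 11.2186 + 12.4147 = 73.20

73.20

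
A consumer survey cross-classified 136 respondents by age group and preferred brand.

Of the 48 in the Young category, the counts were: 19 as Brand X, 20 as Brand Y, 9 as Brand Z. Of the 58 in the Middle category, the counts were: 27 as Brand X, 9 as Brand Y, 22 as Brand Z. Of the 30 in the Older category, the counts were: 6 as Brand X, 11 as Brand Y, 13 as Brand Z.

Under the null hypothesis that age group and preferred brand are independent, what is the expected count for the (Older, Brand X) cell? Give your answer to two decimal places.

11.47

Row total (Older) = 30; column total (Brand X) = 52; grand total N = 136.
Expected count = (row total × column total) / N = 30 × 52 / 136 = 11.47.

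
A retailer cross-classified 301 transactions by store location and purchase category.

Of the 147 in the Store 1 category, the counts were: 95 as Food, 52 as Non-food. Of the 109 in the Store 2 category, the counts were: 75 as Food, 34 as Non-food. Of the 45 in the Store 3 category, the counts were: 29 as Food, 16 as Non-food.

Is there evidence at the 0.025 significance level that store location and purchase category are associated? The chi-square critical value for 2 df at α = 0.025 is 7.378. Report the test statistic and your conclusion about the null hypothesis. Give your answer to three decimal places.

Row totals: 147, 109, 45. Column totals: 199, 102. Grand total N = 301.
Expected counts (row total × column total / N):
  Store 1, Food: 147×199/301 = 97.1860
  Store 1, Non-food: 147×102/301 = 49.8140
  Store 2, Food: 109×199/301 = 72.0631
  Store 2, Non-food: 109×102/301 = 36.9369
  Store 3, Food: 45×199/301 = 29.7508
  Store 3, Non-food: 45×102/301 = 15.2492
Contributions (O − E)²/E:
  (95 − 97.1860)²/97.1860 = 0.0492
  (52 − 49.8140)²/49.8140 = 0.0959
  (75 − 72.0631)²/72.0631 = 0.1197
  (34 − 36.9369)²/36.9369 = 0.2335
  (29 − 29.7508)²/29.7508 = 0.0189
  (16 − 15.2492)²/15.2492 = 0.0370
χ² = 0.0492 + 0.0959 + 0.1197 + 0.2335 + 0.0189 + 0.0370 = 0.554
df = (3−1)(2−1) = 2. Since 0.554 < 7.378, fail to reject the null hypothesis of independence at α = 0.025.

0.554; fail to reject H₀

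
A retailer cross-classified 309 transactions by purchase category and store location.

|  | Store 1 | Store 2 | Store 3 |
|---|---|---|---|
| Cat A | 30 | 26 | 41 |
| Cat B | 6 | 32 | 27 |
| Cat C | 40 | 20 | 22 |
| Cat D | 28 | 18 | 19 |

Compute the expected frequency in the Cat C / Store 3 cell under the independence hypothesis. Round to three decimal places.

28.926

Row total (Cat C) = 82; column total (Store 3) = 109; grand total N = 309.
Expected count = (row total × column total) / N = 82 × 109 / 309 = 28.926.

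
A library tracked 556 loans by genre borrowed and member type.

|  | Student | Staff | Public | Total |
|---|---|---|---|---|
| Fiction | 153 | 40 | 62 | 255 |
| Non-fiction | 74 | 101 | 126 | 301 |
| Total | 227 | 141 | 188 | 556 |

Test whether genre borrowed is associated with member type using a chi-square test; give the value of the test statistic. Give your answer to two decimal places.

72.36

Grand total N = 556.
Expected counts (row total × column total / N):
  Fiction, Student: 255×227/556 = 104.110
  Fiction, Staff: 255×141/556 = 64.667
  Fiction, Public: 255×188/556 = 86.223
  Non-fiction, Student: 301×227/556 = 122.890
  Non-fiction, Staff: 301×141/556 = 76.333
  Non-fiction, Public: 301×188/556 = 101.777
Contributions (O − E)²/E:
  (153 − 104.110)²/104.110 = 22.9587
  (40 − 64.667)²/64.667 = 9.4091
  (62 − 86.223)²/86.223 = 6.8051
  (74 − 122.890)²/122.890 = 19.4502
  (101 − 76.333)²/76.333 = 7.9711
  (126 − 101.777)²/101.777 = 5.7651
χ² = 22.9587 + 9.4091 + 6.8051 + 19.4502 + 7.9711 + 5.7651 = 72.36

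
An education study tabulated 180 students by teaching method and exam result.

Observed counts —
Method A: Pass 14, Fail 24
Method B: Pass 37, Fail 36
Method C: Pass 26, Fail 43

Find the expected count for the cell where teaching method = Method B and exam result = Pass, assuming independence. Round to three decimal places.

31.228

Row total (Method B) = 73; column total (Pass) = 77; grand total N = 180.
Expected count = (row total × column total) / N = 73 × 77 / 180 = 31.228.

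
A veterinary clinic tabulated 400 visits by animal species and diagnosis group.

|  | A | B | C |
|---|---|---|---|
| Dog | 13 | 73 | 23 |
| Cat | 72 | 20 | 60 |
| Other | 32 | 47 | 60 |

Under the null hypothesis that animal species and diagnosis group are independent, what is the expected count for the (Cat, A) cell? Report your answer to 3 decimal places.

44.460

Row total (Cat) = 152; column total (A) = 117; grand total N = 400.
Expected count = (row total × column total) / N = 152 × 117 / 400 = 44.460.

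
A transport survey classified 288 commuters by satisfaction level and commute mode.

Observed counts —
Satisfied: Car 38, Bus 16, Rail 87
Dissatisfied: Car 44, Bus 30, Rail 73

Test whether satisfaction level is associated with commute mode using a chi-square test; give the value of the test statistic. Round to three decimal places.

Row totals: 141, 147. Column totals: 82, 46, 160. Grand total N = 288.
Expected counts (row total × column total / N):
  Satisfied, Car: 141×82/288 = 40.1458
  Satisfied, Bus: 141×46/288 = 22.5208
  Satisfied, Rail: 141×160/288 = 78.3333
  Dissatisfied, Car: 147×82/288 = 41.8542
  Dissatisfied, Bus: 147×46/288 = 23.4792
  Dissatisfied, Rail: 147×160/288 = 81.6667
Contributions (O − E)²/E:
  (38 − 40.1458)²/40.1458 = 0.1147
  (16 − 22.5208)²/22.5208 = 1.8881
  (87 − 78.3333)²/78.3333 = 0.9589
  (44 − 41.8542)²/41.8542 = 0.1100
  (30 − 23.4792)²/23.4792 = 1.8110
  (73 − 81.6667)²/81.6667 = 0.9197
χ² = 0.1147 + 1.8881 + 0.9589 + 0.1100 + 1.8110 + 0.9197 = 5.802

5.802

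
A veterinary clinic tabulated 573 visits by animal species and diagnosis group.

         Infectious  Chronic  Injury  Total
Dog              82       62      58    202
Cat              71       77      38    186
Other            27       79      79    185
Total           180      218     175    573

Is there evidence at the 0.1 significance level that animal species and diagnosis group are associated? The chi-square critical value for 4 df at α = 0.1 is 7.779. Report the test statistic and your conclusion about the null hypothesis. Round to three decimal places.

Grand total N = 573.
Expected counts (row total × column total / N):
  Dog, Infectious: 202×180/573 = 63.45550
  Dog, Chronic: 202×218/573 = 76.85166
  Dog, Injury: 202×175/573 = 61.69284
  Cat, Infectious: 186×180/573 = 58.42932
  Cat, Chronic: 186×218/573 = 70.76440
  Cat, Injury: 186×175/573 = 56.80628
  Other, Infectious: 185×180/573 = 58.11518
  Other, Chronic: 185×218/573 = 70.38394
  Other, Injury: 185×175/573 = 56.50087
Contributions (O − E)²/E:
  (82 − 63.45550)²/63.45550 = 5.4195
  (62 − 76.85166)²/76.85166 = 2.8701
  (58 − 61.69284)²/61.69284 = 0.2210
  (71 − 58.42932)²/58.42932 = 2.7045
  (77 − 70.76440)²/70.76440 = 0.5495
  (38 − 56.80628)²/56.80628 = 6.2260
  (27 − 58.11518)²/58.11518 = 16.6592
  (79 − 70.38394)²/70.38394 = 1.0547
  (79 − 56.50087)²/56.50087 = 8.9593
χ² = 5.4195 + 2.8701 + 0.2210 + 2.7045 + 0.5495 + 6.2260 + 16.6592 + 1.0547 + 8.9593 = 44.664
df = (3−1)(3−1) = 4. Since 44.664 > 7.779, reject the null hypothesis of independence at α = 0.1.

44.664; reject H₀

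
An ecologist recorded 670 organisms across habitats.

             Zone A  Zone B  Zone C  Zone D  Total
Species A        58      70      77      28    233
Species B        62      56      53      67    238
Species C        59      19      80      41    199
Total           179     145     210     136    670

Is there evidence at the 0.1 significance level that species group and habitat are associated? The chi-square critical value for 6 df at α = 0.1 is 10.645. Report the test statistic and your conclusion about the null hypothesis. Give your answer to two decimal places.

Grand total N = 670.
Expected counts (row total × column total / N):
  Species A, Zone A: 233×179/670 = 62.249
  Species A, Zone B: 233×145/670 = 50.425
  Species A, Zone C: 233×210/670 = 73.030
  Species A, Zone D: 233×136/670 = 47.296
  Species B, Zone A: 238×179/670 = 63.585
  Species B, Zone B: 238×145/670 = 51.507
  Species B, Zone C: 238×210/670 = 74.597
  Species B, Zone D: 238×136/670 = 48.310
  Species C, Zone A: 199×179/670 = 53.166
  Species C, Zone B: 199×145/670 = 43.067
  Species C, Zone C: 199×210/670 = 62.373
  Species C, Zone D: 199×136/670 = 40.394
Contributions (O − E)²/E:
  (58 − 62.249)²/62.249 = 0.2900
  (70 − 50.425)²/50.425 = 7.5990
  (77 − 73.030)²/73.030 = 0.2158
  (28 − 47.296)²/47.296 = 7.8725
  (62 − 63.585)²/63.585 = 0.0395
  (56 − 51.507)²/51.507 = 0.3919
  (53 − 74.597)²/74.597 = 6.2527
  (67 − 48.310)²/48.310 = 7.2307
  (59 − 53.166)²/53.166 = 0.6402
  (19 − 43.067)²/43.067 = 13.4493
  (80 − 62.373)²/62.373 = 4.9815
  (41 − 40.394)²/40.394 = 0.0091
χ² = 0.2900 + 7.5990 + 0.2158 + 7.8725 + 0.0395 + 0.3919 + 6.2527 + 7.2307 + 0.6402 + 13.4493 + 4.9815 + 0.0091 = 48.97
df = (3−1)(4−1) = 6. Since 48.97 > 10.645, reject the null hypothesis of independence at α = 0.1.

48.97; reject H₀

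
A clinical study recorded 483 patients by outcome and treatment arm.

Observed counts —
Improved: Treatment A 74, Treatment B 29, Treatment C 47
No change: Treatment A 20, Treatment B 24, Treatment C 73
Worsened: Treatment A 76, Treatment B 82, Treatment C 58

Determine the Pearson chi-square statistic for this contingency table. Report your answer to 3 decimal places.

61.270

Row totals: 150, 117, 216. Column totals: 170, 135, 178. Grand total N = 483.
Expected counts (row total × column total / N):
  Improved, Treatment A: 150×170/483 = 52.7950
  Improved, Treatment B: 150×135/483 = 41.9255
  Improved, Treatment C: 150×178/483 = 55.2795
  No change, Treatment A: 117×170/483 = 41.1801
  No change, Treatment B: 117×135/483 = 32.7019
  No change, Treatment C: 117×178/483 = 43.1180
  Worsened, Treatment A: 216×170/483 = 76.0248
  Worsened, Treatment B: 216×135/483 = 60.3727
  Worsened, Treatment C: 216×178/483 = 79.6025
Contributions (O − E)²/E:
  (74 − 52.7950)²/52.7950 = 8.5169
  (29 − 41.9255)²/41.9255 = 3.9849
  (47 − 55.2795)²/55.2795 = 1.2401
  (20 − 41.1801)²/41.1801 = 10.8935
  (24 − 32.7019)²/32.7019 = 2.3156
  (73 − 43.1180)²/43.1180 = 20.7091
  (76 − 76.0248)²/76.0248 = 0.0000
  (82 − 60.3727)²/60.3727 = 7.7475
  (58 − 79.6025)²/79.6025 = 5.8625
χ² = 8.5169 + 3.9849 + 1.2401 + 10.8935 + 2.3156 + 20.7091 + 0.0000 + 7.7475 + 5.8625 = 61.270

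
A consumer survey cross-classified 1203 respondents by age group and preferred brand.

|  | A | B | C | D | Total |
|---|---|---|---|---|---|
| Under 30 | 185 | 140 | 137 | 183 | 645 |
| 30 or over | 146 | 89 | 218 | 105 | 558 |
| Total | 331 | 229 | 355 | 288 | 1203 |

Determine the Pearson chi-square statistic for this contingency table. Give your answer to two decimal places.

49.53

Grand total N = 1203.
Expected counts (row total × column total / N):
  Under 30, A: 645×331/1203 = 177.469
  Under 30, B: 645×229/1203 = 122.781
  Under 30, C: 645×355/1203 = 190.337
  Under 30, D: 645×288/1203 = 154.414
  30 or over, A: 558×331/1203 = 153.531
  30 or over, B: 558×229/1203 = 106.219
  30 or over, C: 558×355/1203 = 164.663
  30 or over, D: 558×288/1203 = 133.586
Contributions (O − E)²/E:
  (185 − 177.469)²/177.469 = 0.3196
  (140 − 122.781)²/122.781 = 2.4148
  (137 − 190.337)²/190.337 = 14.9463
  (183 − 154.414)²/154.414 = 5.2920
  (146 − 153.531)²/153.531 = 0.3694
  (89 − 106.219)²/106.219 = 2.7913
  (218 − 164.663)²/164.663 = 17.2767
  (105 − 133.586)²/133.586 = 6.1171
χ² = 0.3196 + 2.4148 + 14.9463 + 5.2920 + 0.3694 + 2.7913 + 17.2767 + 6.1171 = 49.53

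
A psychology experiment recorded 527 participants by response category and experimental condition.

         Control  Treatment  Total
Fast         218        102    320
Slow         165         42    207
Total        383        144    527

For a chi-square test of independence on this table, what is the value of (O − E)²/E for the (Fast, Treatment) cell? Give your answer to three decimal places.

Row total (Fast) = 320; column total (Treatment) = 144; N = 527.
Expected count E = 320 × 144 / 527 = 87.43833.
Contribution = (O − E)²/E = (102 − 87.43833)² / 87.43833 = 2.425.

2.425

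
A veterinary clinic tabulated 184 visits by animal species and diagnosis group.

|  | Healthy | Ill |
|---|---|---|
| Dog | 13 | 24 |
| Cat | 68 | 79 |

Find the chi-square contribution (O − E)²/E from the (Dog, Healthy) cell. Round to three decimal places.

0.664

Row total (Dog) = 37; column total (Healthy) = 81; N = 184.
Expected count E = 37 × 81 / 184 = 16.2880.
Contribution = (O − E)²/E = (13 − 16.2880)² / 16.2880 = 0.664.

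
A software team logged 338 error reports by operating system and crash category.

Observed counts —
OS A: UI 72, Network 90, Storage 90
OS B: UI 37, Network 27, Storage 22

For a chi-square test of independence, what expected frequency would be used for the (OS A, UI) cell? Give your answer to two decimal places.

81.27

Row total (OS A) = 252; column total (UI) = 109; grand total N = 338.
Expected count = (row total × column total) / N = 252 × 109 / 338 = 81.27.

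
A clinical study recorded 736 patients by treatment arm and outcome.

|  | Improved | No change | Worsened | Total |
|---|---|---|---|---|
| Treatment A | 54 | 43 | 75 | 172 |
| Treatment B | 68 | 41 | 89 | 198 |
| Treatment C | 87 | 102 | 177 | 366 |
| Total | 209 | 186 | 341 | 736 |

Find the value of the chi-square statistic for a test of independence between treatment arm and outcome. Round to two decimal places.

9.07

Grand total N = 736.
Expected counts (row total × column total / N):
  Treatment A, Improved: 172×209/736 = 48.842
  Treatment A, No change: 172×186/736 = 43.467
  Treatment A, Worsened: 172×341/736 = 79.690
  Treatment B, Improved: 198×209/736 = 56.226
  Treatment B, No change: 198×186/736 = 50.038
  Treatment B, Worsened: 198×341/736 = 91.736
  Treatment C, Improved: 366×209/736 = 103.932
  Treatment C, No change: 366×186/736 = 92.495
  Treatment C, Worsened: 366×341/736 = 169.573
Contributions (O − E)²/E:
  (54 − 48.842)²/48.842 = 0.5447
  (43 − 43.467)²/43.467 = 0.0050
  (75 − 79.690)²/79.690 = 0.2760
  (68 − 56.226)²/56.226 = 2.4655
  (41 − 50.038)²/50.038 = 1.6325
  (89 − 91.736)²/91.736 = 0.0816
  (87 − 103.932)²/103.932 = 2.7585
  (102 − 92.495)²/92.495 = 0.9768
  (177 − 169.573)²/169.573 = 0.3253
χ² = 0.5447 + 0.0050 + 0.2760 + 2.4655 + 1.6325 + 0.0816 + 2.7585 + 0.9768 + 0.3253 = 9.07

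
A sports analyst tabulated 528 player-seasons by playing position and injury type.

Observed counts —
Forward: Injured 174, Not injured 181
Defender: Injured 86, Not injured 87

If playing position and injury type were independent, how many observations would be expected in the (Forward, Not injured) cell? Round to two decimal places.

Row total (Forward) = 355; column total (Not injured) = 268; grand total N = 528.
Expected count = (row total × column total) / N = 355 × 268 / 528 = 180.19.

180.19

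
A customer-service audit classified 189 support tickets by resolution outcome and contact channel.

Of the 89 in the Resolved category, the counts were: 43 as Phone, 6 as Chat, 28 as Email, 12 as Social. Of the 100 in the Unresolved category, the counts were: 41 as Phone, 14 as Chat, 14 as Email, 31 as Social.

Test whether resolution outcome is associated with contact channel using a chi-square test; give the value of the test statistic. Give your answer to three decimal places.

15.723

Row totals: 89, 100. Column totals: 84, 20, 42, 43. Grand total N = 189.
Expected counts (row total × column total / N):
  Resolved, Phone: 89×84/189 = 39.5556
  Resolved, Chat: 89×20/189 = 9.4180
  Resolved, Email: 89×42/189 = 19.7778
  Resolved, Social: 89×43/189 = 20.2487
  Unresolved, Phone: 100×84/189 = 44.4444
  Unresolved, Chat: 100×20/189 = 10.5820
  Unresolved, Email: 100×42/189 = 22.2222
  Unresolved, Social: 100×43/189 = 22.7513
Contributions (O − E)²/E:
  (43 − 39.5556)²/39.5556 = 0.2999
  (6 − 9.4180)²/9.4180 = 1.2405
  (28 − 19.7778)²/19.7778 = 3.4182
  (12 − 20.2487)²/20.2487 = 3.3603
  (41 − 44.4444)²/44.4444 = 0.2669
  (14 − 10.5820)²/10.5820 = 1.1040
  (14 − 22.2222)²/22.2222 = 3.0422
  (31 − 22.7513)²/22.7513 = 2.9906
χ² = 0.2999 + 1.2405 + 3.4182 + 3.3603 + 0.2669 + 1.1040 + 3.0422 + 2.9906 = 15.723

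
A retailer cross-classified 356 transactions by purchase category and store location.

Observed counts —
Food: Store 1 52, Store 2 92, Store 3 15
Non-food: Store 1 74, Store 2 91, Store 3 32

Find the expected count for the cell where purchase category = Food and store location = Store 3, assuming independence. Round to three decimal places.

Row total (Food) = 159; column total (Store 3) = 47; grand total N = 356.
Expected count = (row total × column total) / N = 159 × 47 / 356 = 20.992.

20.992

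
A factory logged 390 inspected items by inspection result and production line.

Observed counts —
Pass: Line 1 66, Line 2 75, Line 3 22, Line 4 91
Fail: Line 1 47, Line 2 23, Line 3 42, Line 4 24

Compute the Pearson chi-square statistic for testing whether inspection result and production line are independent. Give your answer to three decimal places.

Row totals: 254, 136. Column totals: 113, 98, 64, 115. Grand total N = 390.
Expected counts (row total × column total / N):
  Pass, Line 1: 254×113/390 = 73.59487
  Pass, Line 2: 254×98/390 = 63.82564
  Pass, Line 3: 254×64/390 = 41.68205
  Pass, Line 4: 254×115/390 = 74.89744
  Fail, Line 1: 136×113/390 = 39.40513
  Fail, Line 2: 136×98/390 = 34.17436
  Fail, Line 3: 136×64/390 = 22.31795
  Fail, Line 4: 136×115/390 = 40.10256
Contributions (O − E)²/E:
  (66 − 73.59487)²/73.59487 = 0.7838
  (75 − 63.82564)²/63.82564 = 1.9564
  (22 − 41.68205)²/41.68205 = 9.2938
  (91 − 74.89744)²/74.89744 = 3.4620
  (47 − 39.40513)²/39.40513 = 1.4638
  (23 − 34.17436)²/34.17436 = 3.6538
  (42 − 22.31795)²/22.31795 = 17.3575
  (24 − 40.10256)²/40.10256 = 6.4657
χ² = 0.7838 + 1.9564 + 9.2938 + 3.4620 + 1.4638 + 3.6538 + 17.3575 + 6.4657 = 44.437

44.437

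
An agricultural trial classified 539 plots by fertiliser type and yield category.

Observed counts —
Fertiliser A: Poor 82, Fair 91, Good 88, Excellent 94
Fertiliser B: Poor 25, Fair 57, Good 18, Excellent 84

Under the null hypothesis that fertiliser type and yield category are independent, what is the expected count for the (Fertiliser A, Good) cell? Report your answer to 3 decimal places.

Row total (Fertiliser A) = 355; column total (Good) = 106; grand total N = 539.
Expected count = (row total × column total) / N = 355 × 106 / 539 = 69.814.

69.814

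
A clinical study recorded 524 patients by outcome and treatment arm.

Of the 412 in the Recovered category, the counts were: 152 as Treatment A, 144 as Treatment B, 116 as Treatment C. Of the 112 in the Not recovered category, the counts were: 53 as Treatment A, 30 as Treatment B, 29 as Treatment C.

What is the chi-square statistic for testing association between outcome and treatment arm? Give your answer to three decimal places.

4.379

Row totals: 412, 112. Column totals: 205, 174, 145. Grand total N = 524.
Expected counts (row total × column total / N):
  Recovered, Treatment A: 412×205/524 = 161.1832
  Recovered, Treatment B: 412×174/524 = 136.8092
  Recovered, Treatment C: 412×145/524 = 114.0076
  Not recovered, Treatment A: 112×205/524 = 43.8168
  Not recovered, Treatment B: 112×174/524 = 37.1908
  Not recovered, Treatment C: 112×145/524 = 30.9924
Contributions (O − E)²/E:
  (152 − 161.1832)²/161.1832 = 0.5232
  (144 − 136.8092)²/136.8092 = 0.3780
  (116 − 114.0076)²/114.0076 = 0.0348
  (53 − 43.8168)²/43.8168 = 1.9246
  (30 − 37.1908)²/37.1908 = 1.3903
  (29 − 30.9924)²/30.9924 = 0.1281
χ² = 0.5232 + 0.3780 + 0.0348 + 1.9246 + 1.3903 + 0.1281 = 4.379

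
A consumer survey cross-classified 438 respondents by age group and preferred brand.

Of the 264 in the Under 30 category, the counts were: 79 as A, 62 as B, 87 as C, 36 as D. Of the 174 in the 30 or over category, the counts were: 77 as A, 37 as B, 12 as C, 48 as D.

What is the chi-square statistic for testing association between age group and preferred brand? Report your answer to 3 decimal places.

Row totals: 264, 174. Column totals: 156, 99, 99, 84. Grand total N = 438.
Expected counts (row total × column total / N):
  Under 30, A: 264×156/438 = 94.0274
  Under 30, B: 264×99/438 = 59.6712
  Under 30, C: 264×99/438 = 59.6712
  Under 30, D: 264×84/438 = 50.6301
  30 or over, A: 174×156/438 = 61.9726
  30 or over, B: 174×99/438 = 39.3288
  30 or over, C: 174×99/438 = 39.3288
  30 or over, D: 174×84/438 = 33.3699
Contributions (O − E)²/E:
  (79 − 94.0274)²/94.0274 = 2.4017
  (62 − 59.6712)²/59.6712 = 0.0909
  (87 − 59.6712)²/59.6712 = 12.5163
  (36 − 50.6301)²/50.6301 = 4.2275
  (77 − 61.9726)²/61.9726 = 3.6439
  (37 − 39.3288)²/39.3288 = 0.1379
  (12 − 39.3288)²/39.3288 = 18.9902
  (48 − 33.3699)²/33.3699 = 6.4142
χ² = 2.4017 + 0.0909 + 12.5163 + 4.2275 + 3.6439 + 0.1379 + 18.9902 + 6.4142 = 48.423

48.423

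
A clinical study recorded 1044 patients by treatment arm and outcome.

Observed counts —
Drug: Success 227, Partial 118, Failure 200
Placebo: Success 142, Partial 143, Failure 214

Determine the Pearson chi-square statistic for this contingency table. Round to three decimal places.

20.461

Row totals: 545, 499. Column totals: 369, 261, 414. Grand total N = 1044.
Expected counts (row total × column total / N):
  Drug, Success: 545×369/1044 = 192.6293
  Drug, Partial: 545×261/1044 = 136.2500
  Drug, Failure: 545×414/1044 = 216.1207
  Placebo, Success: 499×369/1044 = 176.3707
  Placebo, Partial: 499×261/1044 = 124.7500
  Placebo, Failure: 499×414/1044 = 197.8793
Contributions (O − E)²/E:
  (227 − 192.6293)²/192.6293 = 6.1327
  (118 − 136.2500)²/136.2500 = 2.4445
  (200 − 216.1207)²/216.1207 = 1.2025
  (142 − 176.3707)²/176.3707 = 6.6981
  (143 − 124.7500)²/124.7500 = 2.6698
  (214 − 197.8793)²/197.8793 = 1.3133
χ² = 6.1327 + 2.4445 + 1.2025 + 6.6981 + 2.6698 + 1.3133 = 20.461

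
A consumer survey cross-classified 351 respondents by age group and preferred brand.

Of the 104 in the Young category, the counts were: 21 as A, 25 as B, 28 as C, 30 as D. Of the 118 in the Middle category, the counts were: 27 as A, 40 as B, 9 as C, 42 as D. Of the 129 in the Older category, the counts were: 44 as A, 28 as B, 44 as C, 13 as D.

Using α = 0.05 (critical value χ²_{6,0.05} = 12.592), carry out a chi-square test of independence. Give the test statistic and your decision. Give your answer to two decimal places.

Row totals: 104, 118, 129. Column totals: 92, 93, 81, 85. Grand total N = 351.
Expected counts (row total × column total / N):
  Young, A: 104×92/351 = 27.259
  Young, B: 104×93/351 = 27.556
  Young, C: 104×81/351 = 24.000
  Young, D: 104×85/351 = 25.185
  Middle, A: 118×92/351 = 30.929
  Middle, B: 118×93/351 = 31.265
  Middle, C: 118×81/351 = 27.231
  Middle, D: 118×85/351 = 28.575
  Older, A: 129×92/351 = 33.812
  Older, B: 129×93/351 = 34.179
  Older, C: 129×81/351 = 29.769
  Older, D: 129×85/351 = 31.239
Contributions (O − E)²/E:
  (21 − 27.259)²/27.259 = 1.4371
  (25 − 27.556)²/27.556 = 0.2371
  (28 − 24.000)²/24.000 = 0.6667
  (30 − 25.185)²/25.185 = 0.9206
  (27 − 30.929)²/30.929 = 0.4991
  (40 − 31.265)²/31.265 = 2.4404
  (9 − 27.231)²/27.231 = 12.2056
  (42 − 28.575)²/28.575 = 6.3073
  (44 − 33.812)²/33.812 = 3.0698
  (28 − 34.179)²/34.179 = 1.1171
  (44 − 29.769)²/29.769 = 6.8031
  (13 − 31.239)²/31.239 = 10.6489
χ² = 1.4371 + 0.2371 + 0.6667 + 0.9206 + 0.4991 + 2.4404 + 12.2056 + 6.3073 + 3.0698 + 1.1171 + 6.8031 + 10.6489 = 46.35
df = (3−1)(4−1) = 6. Since 46.35 > 12.592, reject the null hypothesis of independence at α = 0.05.

46.35; reject H₀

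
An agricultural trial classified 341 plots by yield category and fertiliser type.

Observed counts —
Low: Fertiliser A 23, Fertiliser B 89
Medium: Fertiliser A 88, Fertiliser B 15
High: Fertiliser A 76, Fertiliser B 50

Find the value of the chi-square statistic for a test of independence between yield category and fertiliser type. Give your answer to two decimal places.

93.68

Row totals: 112, 103, 126. Column totals: 187, 154. Grand total N = 341.
Expected counts (row total × column total / N):
  Low, Fertiliser A: 112×187/341 = 61.419
  Low, Fertiliser B: 112×154/341 = 50.581
  Medium, Fertiliser A: 103×187/341 = 56.484
  Medium, Fertiliser B: 103×154/341 = 46.516
  High, Fertiliser A: 126×187/341 = 69.097
  High, Fertiliser B: 126×154/341 = 56.903
Contributions (O − E)²/E:
  (23 − 61.419)²/61.419 = 24.0320
  (89 − 50.581)²/50.581 = 29.1813
  (88 − 56.484)²/56.484 = 17.5848
  (15 − 46.516)²/46.516 = 21.3530
  (76 − 69.097)²/69.097 = 0.6896
  (50 − 56.903)²/56.903 = 0.8374
χ² = 24.0320 + 29.1813 + 17.5848 + 21.3530 + 0.6896 + 0.8374 = 93.68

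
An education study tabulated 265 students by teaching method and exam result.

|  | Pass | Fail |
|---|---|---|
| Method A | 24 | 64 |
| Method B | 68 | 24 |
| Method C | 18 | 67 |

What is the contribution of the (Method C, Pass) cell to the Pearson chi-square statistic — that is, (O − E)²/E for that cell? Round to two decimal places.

8.47

Row total (Method C) = 85; column total (Pass) = 110; N = 265.
Expected count E = 85 × 110 / 265 = 35.283.
Contribution = (O − E)²/E = (18 − 35.283)² / 35.283 = 8.47.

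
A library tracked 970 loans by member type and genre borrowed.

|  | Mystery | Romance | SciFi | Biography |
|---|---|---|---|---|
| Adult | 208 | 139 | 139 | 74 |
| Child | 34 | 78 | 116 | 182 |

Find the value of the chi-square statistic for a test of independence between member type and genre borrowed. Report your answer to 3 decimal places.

Row totals: 560, 410. Column totals: 242, 217, 255, 256. Grand total N = 970.
Expected counts (row total × column total / N):
  Adult, Mystery: 560×242/970 = 139.7113
  Adult, Romance: 560×217/970 = 125.2784
  Adult, SciFi: 560×255/970 = 147.2165
  Adult, Biography: 560×256/970 = 147.7938
  Child, Mystery: 410×242/970 = 102.2887
  Child, Romance: 410×217/970 = 91.7216
  Child, SciFi: 410×255/970 = 107.7835
  Child, Biography: 410×256/970 = 108.2062
Contributions (O − E)²/E:
  (208 − 139.7113)²/139.7113 = 33.3784
  (139 − 125.2784)²/125.2784 = 1.5029
  (139 − 147.2165)²/147.2165 = 0.4586
  (74 − 147.7938)²/147.7938 = 36.8454
  (34 − 102.2887)²/102.2887 = 45.5900
  (78 − 91.7216)²/91.7216 = 2.0528
  (116 − 107.7835)²/107.7835 = 0.6264
  (182 − 108.2062)²/108.2062 = 50.3254
χ² = 33.3784 + 1.5029 + 0.4586 + 36.8454 + 45.5900 + 2.0528 + 0.6264 + 50.3254 = 170.780

170.780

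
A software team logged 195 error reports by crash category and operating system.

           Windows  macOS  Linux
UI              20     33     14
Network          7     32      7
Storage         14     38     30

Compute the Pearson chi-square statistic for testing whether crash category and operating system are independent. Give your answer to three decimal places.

Row totals: 67, 46, 82. Column totals: 41, 103, 51. Grand total N = 195.
Expected counts (row total × column total / N):
  UI, Windows: 67×41/195 = 14.0872
  UI, macOS: 67×103/195 = 35.3897
  UI, Linux: 67×51/195 = 17.5231
  Network, Windows: 46×41/195 = 9.6718
  Network, macOS: 46×103/195 = 24.2974
  Network, Linux: 46×51/195 = 12.0308
  Storage, Windows: 82×41/195 = 17.2410
  Storage, macOS: 82×103/195 = 43.3128
  Storage, Linux: 82×51/195 = 21.4462
Contributions (O − E)²/E:
  (20 − 14.0872)²/14.0872 = 2.4818
  (33 − 35.3897)²/35.3897 = 0.1614
  (14 − 17.5231)²/17.5231 = 0.7083
  (7 − 9.6718)²/9.6718 = 0.7381
  (32 − 24.2974)²/24.2974 = 2.4418
  (7 − 12.0308)²/12.0308 = 2.1037
  (14 − 17.2410)²/17.2410 = 0.6093
  (38 − 43.3128)²/43.3128 = 0.6517
  (30 − 21.4462)²/21.4462 = 3.4117
χ² = 2.4818 + 0.1614 + 0.7083 + 0.7381 + 2.4418 + 2.1037 + 0.6093 + 0.6517 + 3.4117 = 13.308

13.308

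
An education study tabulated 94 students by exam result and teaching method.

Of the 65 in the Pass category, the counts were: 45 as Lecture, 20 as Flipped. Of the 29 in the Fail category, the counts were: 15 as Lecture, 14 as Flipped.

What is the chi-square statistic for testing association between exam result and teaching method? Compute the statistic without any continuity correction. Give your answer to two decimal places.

Row totals: 65, 29. Column totals: 60, 34. Grand total N = 94.
Expected counts (row total × column total / N):
  Pass, Lecture: 65×60/94 = 41.4894
  Pass, Flipped: 65×34/94 = 23.5106
  Fail, Lecture: 29×60/94 = 18.5106
  Fail, Flipped: 29×34/94 = 10.4894
Contributions (O − E)²/E:
  (45 − 41.4894)²/41.4894 = 0.2970
  (20 − 23.5106)²/23.5106 = 0.5242
  (15 − 18.5106)²/18.5106 = 0.6658
  (14 − 10.4894)²/10.4894 = 1.1749
χ² = 0.2970 + 0.5242 + 0.6658 + 1.1749 = 2.66

2.66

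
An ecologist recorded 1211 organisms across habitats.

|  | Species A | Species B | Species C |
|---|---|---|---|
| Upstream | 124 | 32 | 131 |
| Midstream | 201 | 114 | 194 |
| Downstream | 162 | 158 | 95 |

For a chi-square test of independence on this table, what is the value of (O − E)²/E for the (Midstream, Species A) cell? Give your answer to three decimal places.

0.067

Row total (Midstream) = 509; column total (Species A) = 487; N = 1211.
Expected count E = 509 × 487 / 1211 = 204.6928.
Contribution = (O − E)²/E = (201 − 204.6928)² / 204.6928 = 0.067.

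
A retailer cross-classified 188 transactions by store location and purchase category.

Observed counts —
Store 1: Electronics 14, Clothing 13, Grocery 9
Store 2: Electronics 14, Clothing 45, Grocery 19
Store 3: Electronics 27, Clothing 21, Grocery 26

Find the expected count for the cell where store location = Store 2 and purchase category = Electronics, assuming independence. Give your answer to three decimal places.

22.819

Row total (Store 2) = 78; column total (Electronics) = 55; grand total N = 188.
Expected count = (row total × column total) / N = 78 × 55 / 188 = 22.819.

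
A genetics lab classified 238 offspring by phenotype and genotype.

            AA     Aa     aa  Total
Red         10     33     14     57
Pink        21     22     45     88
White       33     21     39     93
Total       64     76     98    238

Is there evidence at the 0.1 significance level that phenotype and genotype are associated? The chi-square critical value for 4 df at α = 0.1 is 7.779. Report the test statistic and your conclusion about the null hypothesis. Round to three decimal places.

Grand total N = 238.
Expected counts (row total × column total / N):
  Red, AA: 57×64/238 = 15.3277
  Red, Aa: 57×76/238 = 18.2017
  Red, aa: 57×98/238 = 23.4706
  Pink, AA: 88×64/238 = 23.6639
  Pink, Aa: 88×76/238 = 28.1008
  Pink, aa: 88×98/238 = 36.2353
  White, AA: 93×64/238 = 25.0084
  White, Aa: 93×76/238 = 29.6975
  White, aa: 93×98/238 = 38.2941
Contributions (O − E)²/E:
  (10 − 15.3277)²/15.3277 = 1.8518
  (33 − 18.2017)²/18.2017 = 12.0313
  (14 − 23.4706)²/23.4706 = 3.8215
  (21 − 23.6639)²/23.6639 = 0.2999
  (22 − 28.1008)²/28.1008 = 1.3245
  (45 − 36.2353)²/36.2353 = 2.1200
  (33 − 25.0084)²/25.0084 = 2.5538
  (21 − 29.6975)²/29.6975 = 2.5472
  (39 − 38.2941)²/38.2941 = 0.0130
χ² = 1.8518 + 12.0313 + 3.8215 + 0.2999 + 1.3245 + 2.1200 + 2.5538 + 2.5472 + 0.0130 = 26.563
df = (3−1)(3−1) = 4. Since 26.563 > 7.779, reject the null hypothesis of independence at α = 0.1.

26.563; reject H₀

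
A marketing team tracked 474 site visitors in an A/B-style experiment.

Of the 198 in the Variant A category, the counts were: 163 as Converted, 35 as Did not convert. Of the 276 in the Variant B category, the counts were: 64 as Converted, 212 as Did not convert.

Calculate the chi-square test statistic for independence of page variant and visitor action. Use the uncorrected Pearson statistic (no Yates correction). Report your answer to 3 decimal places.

161.554

Row totals: 198, 276. Column totals: 227, 247. Grand total N = 474.
Expected counts (row total × column total / N):
  Variant A, Converted: 198×227/474 = 94.82278
  Variant A, Did not convert: 198×247/474 = 103.17722
  Variant B, Converted: 276×227/474 = 132.17722
  Variant B, Did not convert: 276×247/474 = 143.82278
Contributions (O − E)²/E:
  (163 − 94.82278)²/94.82278 = 49.0192
  (35 − 103.17722)²/103.17722 = 45.0500
  (64 − 132.17722)²/132.17722 = 35.1659
  (212 − 143.82278)²/143.82278 = 32.3185
χ² = 49.0192 + 45.0500 + 35.1659 + 32.3185 = 161.554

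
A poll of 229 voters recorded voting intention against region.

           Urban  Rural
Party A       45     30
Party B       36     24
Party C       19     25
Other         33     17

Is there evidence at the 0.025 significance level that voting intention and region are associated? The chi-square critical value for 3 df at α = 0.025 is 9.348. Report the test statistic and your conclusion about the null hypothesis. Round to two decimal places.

Row totals: 75, 60, 44, 50. Column totals: 133, 96. Grand total N = 229.
Expected counts (row total × column total / N):
  Party A, Urban: 75×133/229 = 43.559
  Party A, Rural: 75×96/229 = 31.441
  Party B, Urban: 60×133/229 = 34.847
  Party B, Rural: 60×96/229 = 25.153
  Party C, Urban: 44×133/229 = 25.555
  Party C, Rural: 44×96/229 = 18.445
  Other, Urban: 50×133/229 = 29.039
  Other, Rural: 50×96/229 = 20.961
Contributions (O − E)²/E:
  (45 − 43.559)²/43.559 = 0.0477
  (30 − 31.441)²/31.441 = 0.0660
  (36 − 34.847)²/34.847 = 0.0381
  (24 − 25.153)²/25.153 = 0.0529
  (19 − 25.555)²/25.555 = 1.6814
  (25 − 18.445)²/18.445 = 2.3295
  (33 − 29.039)²/29.039 = 0.5403
  (17 − 20.961)²/20.961 = 0.7485
χ² = 0.0477 + 0.0660 + 0.0381 + 0.0529 + 1.6814 + 2.3295 + 0.5403 + 0.7485 = 5.50
df = (4−1)(2−1) = 3. Since 5.50 < 9.348, fail to reject the null hypothesis of independence at α = 0.025.

5.50; fail to reject H₀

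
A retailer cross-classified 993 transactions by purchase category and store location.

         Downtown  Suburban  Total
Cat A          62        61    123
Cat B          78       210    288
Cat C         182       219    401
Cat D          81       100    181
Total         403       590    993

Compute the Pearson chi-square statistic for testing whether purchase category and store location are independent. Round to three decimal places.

Grand total N = 993.
Expected counts (row total × column total / N):
  Cat A, Downtown: 123×403/993 = 49.9184
  Cat A, Suburban: 123×590/993 = 73.0816
  Cat B, Downtown: 288×403/993 = 116.8822
  Cat B, Suburban: 288×590/993 = 171.1178
  Cat C, Downtown: 401×403/993 = 162.7422
  Cat C, Suburban: 401×590/993 = 238.2578
  Cat D, Downtown: 181×403/993 = 73.4572
  Cat D, Suburban: 181×590/993 = 107.5428
Contributions (O − E)²/E:
  (62 − 49.9184)²/49.9184 = 2.9241
  (61 − 73.0816)²/73.0816 = 1.9973
  (78 − 116.8822)²/116.8822 = 12.9346
  (210 − 171.1178)²/171.1178 = 8.8350
  (182 − 162.7422)²/162.7422 = 2.2788
  (219 − 238.2578)²/238.2578 = 1.5566
  (81 − 73.4572)²/73.4572 = 0.7745
  (100 − 107.5428)²/107.5428 = 0.5290
χ² = 2.9241 + 1.9973 + 12.9346 + 8.8350 + 2.2788 + 1.5566 + 0.7745 + 0.5290 = 31.830

31.830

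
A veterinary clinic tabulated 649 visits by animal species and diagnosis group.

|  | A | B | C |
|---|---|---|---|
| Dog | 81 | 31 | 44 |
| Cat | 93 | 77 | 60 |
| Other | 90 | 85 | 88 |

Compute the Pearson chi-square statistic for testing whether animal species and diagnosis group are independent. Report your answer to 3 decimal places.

Row totals: 156, 230, 263. Column totals: 264, 193, 192. Grand total N = 649.
Expected counts (row total × column total / N):
  Dog, A: 156×264/649 = 63.4576
  Dog, B: 156×193/649 = 46.3914
  Dog, C: 156×192/649 = 46.1510
  Cat, A: 230×264/649 = 93.5593
  Cat, B: 230×193/649 = 68.3975
  Cat, C: 230×192/649 = 68.0431
  Other, A: 263×264/649 = 106.9831
  Other, B: 263×193/649 = 78.2111
  Other, C: 263×192/649 = 77.8059
Contributions (O − E)²/E:
  (81 − 63.4576)²/63.4576 = 4.8495
  (31 − 46.3914)²/46.3914 = 5.1064
  (44 − 46.1510)²/46.1510 = 0.1003
  (93 − 93.5593)²/93.5593 = 0.0033
  (77 − 68.3975)²/68.3975 = 1.0820
  (60 − 68.0431)²/68.0431 = 0.9507
  (90 − 106.9831)²/106.9831 = 2.6960
  (85 − 78.2111)²/78.2111 = 0.5893
  (88 − 77.8059)²/77.8059 = 1.3356
χ² = 4.8495 + 5.1064 + 0.1003 + 0.0033 + 1.0820 + 0.9507 + 2.6960 + 0.5893 + 1.3356 = 16.713

16.713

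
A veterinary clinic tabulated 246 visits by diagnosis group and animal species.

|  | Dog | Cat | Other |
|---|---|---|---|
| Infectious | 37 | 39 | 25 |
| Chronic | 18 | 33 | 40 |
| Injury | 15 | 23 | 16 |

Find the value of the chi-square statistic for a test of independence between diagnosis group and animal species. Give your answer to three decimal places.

10.731

Row totals: 101, 91, 54. Column totals: 70, 95, 81. Grand total N = 246.
Expected counts (row total × column total / N):
  Infectious, Dog: 101×70/246 = 28.7398
  Infectious, Cat: 101×95/246 = 39.0041
  Infectious, Other: 101×81/246 = 33.2561
  Chronic, Dog: 91×70/246 = 25.8943
  Chronic, Cat: 91×95/246 = 35.1423
  Chronic, Other: 91×81/246 = 29.9634
  Injury, Dog: 54×70/246 = 15.3659
  Injury, Cat: 54×95/246 = 20.8537
  Injury, Other: 54×81/246 = 17.7805
Contributions (O − E)²/E:
  (37 − 28.7398)²/28.7398 = 2.3741
  (39 − 39.0041)²/39.0041 = 0.0000
  (25 − 33.2561)²/33.2561 = 2.0496
  (18 − 25.8943)²/25.8943 = 2.4067
  (33 − 35.1423)²/35.1423 = 0.1306
  (40 − 29.9634)²/29.9634 = 3.3619
  (15 − 15.3659)²/15.3659 = 0.0087
  (23 − 20.8537)²/20.8537 = 0.2209
  (16 − 17.7805)²/17.7805 = 0.1783
χ² = 2.3741 + 0.0000 + 2.0496 + 2.4067 + 0.1306 + 3.3619 + 0.0087 + 0.2209 + 0.1783 = 10.731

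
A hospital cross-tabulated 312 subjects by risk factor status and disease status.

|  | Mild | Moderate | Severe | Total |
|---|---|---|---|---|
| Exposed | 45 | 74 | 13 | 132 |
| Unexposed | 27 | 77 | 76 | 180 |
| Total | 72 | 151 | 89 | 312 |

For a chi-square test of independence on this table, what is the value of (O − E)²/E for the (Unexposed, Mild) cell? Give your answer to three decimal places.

Row total (Unexposed) = 180; column total (Mild) = 72; N = 312.
Expected count E = 180 × 72 / 312 = 41.53846.
Contribution = (O − E)²/E = (27 − 41.53846)² / 41.53846 = 5.088.

5.088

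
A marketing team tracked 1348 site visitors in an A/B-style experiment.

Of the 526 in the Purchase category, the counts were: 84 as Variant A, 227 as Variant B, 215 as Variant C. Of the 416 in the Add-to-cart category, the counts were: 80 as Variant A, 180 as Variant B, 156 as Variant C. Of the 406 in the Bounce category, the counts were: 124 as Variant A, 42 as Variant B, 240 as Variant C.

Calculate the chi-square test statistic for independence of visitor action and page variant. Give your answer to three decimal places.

Row totals: 526, 416, 406. Column totals: 288, 449, 611. Grand total N = 1348.
Expected counts (row total × column total / N):
  Purchase, Variant A: 526×288/1348 = 112.37982
  Purchase, Variant B: 526×449/1348 = 175.20326
  Purchase, Variant C: 526×611/1348 = 238.41691
  Add-to-cart, Variant A: 416×288/1348 = 88.87834
  Add-to-cart, Variant B: 416×449/1348 = 138.56380
  Add-to-cart, Variant C: 416×611/1348 = 188.55786
  Bounce, Variant A: 406×288/1348 = 86.74184
  Bounce, Variant B: 406×449/1348 = 135.23294
  Bounce, Variant C: 406×611/1348 = 184.02522
Contributions (O − E)²/E:
  (84 − 112.37982)²/112.37982 = 7.1669
  (227 − 175.20326)²/175.20326 = 15.3131
  (215 − 238.41691)²/238.41691 = 2.3000
  (80 − 88.87834)²/88.87834 = 0.8869
  (180 − 138.56380)²/138.56380 = 12.3911
  (156 − 188.55786)²/188.55786 = 5.6217
  (124 − 86.74184)²/86.74184 = 16.0035
  (42 − 135.23294)²/135.23294 = 64.2771
  (240 − 184.02522)²/184.02522 = 17.0258
χ² = 7.1669 + 15.3131 + 2.3000 + 0.8869 + 12.3911 + 5.6217 + 16.0035 + 64.2771 + 17.0258 = 140.986

140.986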